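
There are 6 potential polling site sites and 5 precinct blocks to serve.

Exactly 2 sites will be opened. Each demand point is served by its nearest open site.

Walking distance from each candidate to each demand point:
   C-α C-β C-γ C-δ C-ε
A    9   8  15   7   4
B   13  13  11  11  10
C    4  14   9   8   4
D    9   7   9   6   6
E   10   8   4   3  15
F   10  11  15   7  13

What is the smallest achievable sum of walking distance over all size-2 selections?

Open {C, E}.
  C-α→C 4, C-β→E 8, C-γ→E 4, C-δ→E 3, C-ε→C 4  ⇒ total 23.
Compare {A, E}: total 28.
Compare {D, E}: total 29.
No size-2 selection does better; minimum is 23.

23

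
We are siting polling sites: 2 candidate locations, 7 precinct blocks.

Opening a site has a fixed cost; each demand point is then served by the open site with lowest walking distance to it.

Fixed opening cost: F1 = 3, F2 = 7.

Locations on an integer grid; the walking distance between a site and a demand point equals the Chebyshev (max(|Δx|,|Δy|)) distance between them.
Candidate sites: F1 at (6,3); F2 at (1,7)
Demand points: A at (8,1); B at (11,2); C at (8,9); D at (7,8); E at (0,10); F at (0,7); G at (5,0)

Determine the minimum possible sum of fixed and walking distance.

35

Open {F1, F2}: assign each demand point to its cheapest open site.
  A→F1 2, B→F1 5, C→F1 6, D→F1 5, E→F2 3, F→F2 1, G→F1 3
  walking distance 25, fixed 10 → total 35.
Compare {F1}: walking distance 34 + fixed 3 = 37.
Compare {F2}: walking distance 41 + fixed 7 = 48.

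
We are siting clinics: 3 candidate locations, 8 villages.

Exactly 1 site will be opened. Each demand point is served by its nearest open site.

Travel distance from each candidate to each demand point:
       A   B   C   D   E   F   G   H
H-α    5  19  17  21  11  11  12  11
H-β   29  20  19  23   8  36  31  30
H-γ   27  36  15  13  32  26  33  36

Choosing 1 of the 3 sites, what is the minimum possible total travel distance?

Open {H-α}.
  A→H-α 5, B→H-α 19, C→H-α 17, D→H-α 21, E→H-α 11, F→H-α 11, G→H-α 12, H→H-α 11  ⇒ total 107.
Compare {H-β}: total 196.
Compare {H-γ}: total 218.

107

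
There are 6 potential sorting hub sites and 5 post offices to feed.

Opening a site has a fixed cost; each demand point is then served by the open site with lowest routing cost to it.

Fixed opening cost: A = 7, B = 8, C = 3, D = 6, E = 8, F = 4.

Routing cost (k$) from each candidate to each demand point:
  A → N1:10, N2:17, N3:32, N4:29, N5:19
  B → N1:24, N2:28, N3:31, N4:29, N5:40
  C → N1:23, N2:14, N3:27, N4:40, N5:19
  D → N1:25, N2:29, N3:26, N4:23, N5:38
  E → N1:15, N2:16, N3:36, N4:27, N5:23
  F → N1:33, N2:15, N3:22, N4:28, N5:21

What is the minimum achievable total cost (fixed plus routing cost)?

105

Open {A, F}: assign each demand point to its cheapest open site.
  N1→A 10, N2→F 15, N3→F 22, N4→F 28, N5→A 19
  routing cost 94, fixed 11 → total 105.
Compare {A, D, F}: routing cost 89 + fixed 17 = 106.
Compare {A, C, F}: routing cost 93 + fixed 14 = 107.
Compare {A, D}: routing cost 95 + fixed 13 = 108.
All other subsets cost ≥ 106. Minimum total cost: 105.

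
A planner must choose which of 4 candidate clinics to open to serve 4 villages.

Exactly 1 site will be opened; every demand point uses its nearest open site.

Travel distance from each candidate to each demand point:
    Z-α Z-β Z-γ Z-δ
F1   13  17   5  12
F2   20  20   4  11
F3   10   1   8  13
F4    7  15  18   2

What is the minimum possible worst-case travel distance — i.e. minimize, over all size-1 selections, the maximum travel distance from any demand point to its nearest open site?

Open {F3}.
  Farthest demand point is Z-δ at travel distance 13 (to F3); all others are ≤ 13.
With {F1} the worst case is 17.
With {F4} the worst case is 18.
No size-1 selection achieves below 13.

13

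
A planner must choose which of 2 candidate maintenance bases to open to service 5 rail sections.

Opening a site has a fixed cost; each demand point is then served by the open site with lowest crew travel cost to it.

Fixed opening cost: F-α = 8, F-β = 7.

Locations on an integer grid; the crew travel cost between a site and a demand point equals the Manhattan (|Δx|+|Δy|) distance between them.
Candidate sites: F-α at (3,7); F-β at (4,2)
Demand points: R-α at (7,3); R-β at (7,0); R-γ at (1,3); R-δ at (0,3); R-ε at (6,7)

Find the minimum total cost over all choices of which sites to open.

Open {F-β}: assign each demand point to its cheapest open site.
  R-α→F-β 4, R-β→F-β 5, R-γ→F-β 4, R-δ→F-β 5, R-ε→F-β 7
  crew travel cost 25, fixed 7 → total 32.
Compare {F-α, F-β}: crew travel cost 21 + fixed 15 = 36.
Compare {F-α}: crew travel cost 35 + fixed 8 = 43.

32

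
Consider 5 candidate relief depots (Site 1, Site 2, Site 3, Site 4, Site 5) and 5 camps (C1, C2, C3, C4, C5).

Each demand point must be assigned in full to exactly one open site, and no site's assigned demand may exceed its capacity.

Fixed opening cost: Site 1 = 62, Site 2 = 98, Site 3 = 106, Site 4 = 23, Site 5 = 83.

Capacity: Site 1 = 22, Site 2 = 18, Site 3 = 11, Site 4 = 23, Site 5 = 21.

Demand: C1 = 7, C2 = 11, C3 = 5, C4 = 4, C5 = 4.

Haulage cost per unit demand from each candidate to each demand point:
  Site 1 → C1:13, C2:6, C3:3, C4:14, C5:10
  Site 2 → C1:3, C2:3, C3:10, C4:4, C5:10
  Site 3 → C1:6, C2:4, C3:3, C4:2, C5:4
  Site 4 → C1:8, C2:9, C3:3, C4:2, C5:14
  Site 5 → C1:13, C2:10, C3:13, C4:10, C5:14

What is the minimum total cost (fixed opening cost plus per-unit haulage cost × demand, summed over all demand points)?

Open {Site 2, Site 4}; cheapest assignment that respects the capacities:
  Site 2 (cap 18, load 18): C1, C2 — cost 7×3 + 11×3 = 54
  Site 4 (cap 23, load 13): C3, C4, C5 — cost 5×3 + 4×2 + 4×14 = 79
  Shipping 133, fixed 121 → total 254.
  Any other capacity-feasible assignment to {Site 2, Site 4} ships for at least 133.
Compare {Site 1, Site 4}: its best feasible assignment gives total 270.
Compare {Site 1, Site 2, Site 4}: its best feasible assignment gives total 300.
Every other set of open sites that can feasibly serve all demand totals ≥ 270 even under its best assignment. Minimum: 254.

254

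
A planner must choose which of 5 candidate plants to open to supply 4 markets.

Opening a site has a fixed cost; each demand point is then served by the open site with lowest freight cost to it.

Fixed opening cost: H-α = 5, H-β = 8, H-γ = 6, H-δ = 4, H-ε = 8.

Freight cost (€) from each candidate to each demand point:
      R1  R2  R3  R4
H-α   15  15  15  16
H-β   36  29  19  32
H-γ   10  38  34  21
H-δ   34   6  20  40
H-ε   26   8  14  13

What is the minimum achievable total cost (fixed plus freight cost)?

Open {H-γ, H-ε}: assign each demand point to its cheapest open site.
  R1→H-γ 10, R2→H-ε 8, R3→H-ε 14, R4→H-ε 13
  freight cost 45, fixed 14 → total 59.
Compare {H-α, H-δ}: freight cost 52 + fixed 9 = 61.
Compare {H-γ, H-δ, H-ε}: freight cost 43 + fixed 18 = 61.
Compare {H-α, H-γ, H-δ}: freight cost 47 + fixed 15 = 62.
All other subsets cost ≥ 61. Minimum total cost: 59.

59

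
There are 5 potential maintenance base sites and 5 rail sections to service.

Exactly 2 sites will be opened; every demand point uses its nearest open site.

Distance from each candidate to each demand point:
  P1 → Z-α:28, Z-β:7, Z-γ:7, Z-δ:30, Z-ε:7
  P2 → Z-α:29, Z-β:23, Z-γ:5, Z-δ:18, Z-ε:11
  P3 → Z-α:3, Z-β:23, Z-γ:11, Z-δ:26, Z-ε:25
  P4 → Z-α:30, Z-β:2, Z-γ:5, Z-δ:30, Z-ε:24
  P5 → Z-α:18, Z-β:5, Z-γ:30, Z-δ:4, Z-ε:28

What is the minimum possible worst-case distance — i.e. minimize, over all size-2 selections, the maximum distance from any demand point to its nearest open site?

18

Open {P1, P5}.
  Farthest demand point is Z-α at distance 18 (to P5); all others are ≤ 18.
With {P2, P5} the worst case is 18.
With {P2, P3} the worst case is 23.
No size-2 selection achieves below 18.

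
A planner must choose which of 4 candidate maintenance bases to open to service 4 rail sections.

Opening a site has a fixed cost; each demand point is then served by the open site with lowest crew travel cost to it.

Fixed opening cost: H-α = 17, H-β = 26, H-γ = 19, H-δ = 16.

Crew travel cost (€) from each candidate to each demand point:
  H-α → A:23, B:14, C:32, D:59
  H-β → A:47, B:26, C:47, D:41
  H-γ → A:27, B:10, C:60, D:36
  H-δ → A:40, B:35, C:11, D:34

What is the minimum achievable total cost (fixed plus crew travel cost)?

115

Open {H-α, H-δ}: assign each demand point to its cheapest open site.
  A→H-α 23, B→H-α 14, C→H-δ 11, D→H-δ 34
  crew travel cost 82, fixed 33 → total 115.
Compare {H-γ, H-δ}: crew travel cost 82 + fixed 35 = 117.
Compare {H-α, H-γ, H-δ}: crew travel cost 78 + fixed 52 = 130.
Compare {H-δ}: crew travel cost 120 + fixed 16 = 136.
All other subsets cost ≥ 117. Minimum total cost: 115.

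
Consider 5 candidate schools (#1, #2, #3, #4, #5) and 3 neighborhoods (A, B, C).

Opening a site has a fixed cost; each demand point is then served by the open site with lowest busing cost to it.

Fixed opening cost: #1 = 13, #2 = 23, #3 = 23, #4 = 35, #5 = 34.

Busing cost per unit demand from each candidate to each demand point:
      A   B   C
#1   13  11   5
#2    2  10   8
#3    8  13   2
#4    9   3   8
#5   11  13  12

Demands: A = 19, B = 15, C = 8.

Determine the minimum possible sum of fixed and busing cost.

Open {#2, #3, #4}: assign each demand point to its cheapest open site.
  A→#2 19×2=38, B→#4 15×3=45, C→#3 8×2=16
  busing cost 99, fixed 81 → total 180.
Compare {#1, #2, #3, #4}: busing cost 99 + fixed 94 = 193.
Compare {#1, #2, #4}: busing cost 123 + fixed 71 = 194.
Compare {#2, #4}: busing cost 147 + fixed 58 = 205.
All other subsets cost ≥ 193. Minimum total cost: 180.

180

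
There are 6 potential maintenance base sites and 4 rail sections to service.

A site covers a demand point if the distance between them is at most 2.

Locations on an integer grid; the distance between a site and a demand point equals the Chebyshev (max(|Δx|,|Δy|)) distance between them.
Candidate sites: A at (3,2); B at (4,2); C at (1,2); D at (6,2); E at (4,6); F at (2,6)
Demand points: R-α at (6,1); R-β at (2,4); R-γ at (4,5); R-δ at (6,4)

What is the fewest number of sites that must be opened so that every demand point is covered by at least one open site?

2

Coverage sets (demand points within 2 of each site):
  A: {R-β}
  B: {R-α, R-β, R-δ}
  C: {R-β}
  D: {R-α, R-δ}
  E: {R-β, R-γ, R-δ}
  F: {R-β, R-γ}
No single site covers all 4 demand points.
But {B, E} covers everything, so the minimum is 2.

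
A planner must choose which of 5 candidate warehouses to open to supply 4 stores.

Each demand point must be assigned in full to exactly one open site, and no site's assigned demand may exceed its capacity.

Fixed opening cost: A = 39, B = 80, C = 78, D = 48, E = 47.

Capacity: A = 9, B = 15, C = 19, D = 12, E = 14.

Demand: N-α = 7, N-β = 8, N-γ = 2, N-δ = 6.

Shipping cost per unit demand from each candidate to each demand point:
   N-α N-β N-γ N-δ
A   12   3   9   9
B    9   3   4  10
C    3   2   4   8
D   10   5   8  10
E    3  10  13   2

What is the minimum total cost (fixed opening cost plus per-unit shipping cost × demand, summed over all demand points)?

Open {C, E}; cheapest assignment that respects the capacities:
  C (cap 19, load 17): N-α, N-β, N-γ — cost 7×3 + 8×2 + 2×4 = 45
  E (cap 14, load 6): N-δ — cost 6×2 = 12
  Shipping 57, fixed 125 → total 182.
  Any other capacity-feasible assignment to {C, E} ships for at least 57.
Compare {D, E}: its best feasible assignment gives total 184.
Compare {B, E}: its best feasible assignment gives total 192.
Every other set of open sites that can feasibly serve all demand totals ≥ 184 even under its best assignment. Minimum: 182.

182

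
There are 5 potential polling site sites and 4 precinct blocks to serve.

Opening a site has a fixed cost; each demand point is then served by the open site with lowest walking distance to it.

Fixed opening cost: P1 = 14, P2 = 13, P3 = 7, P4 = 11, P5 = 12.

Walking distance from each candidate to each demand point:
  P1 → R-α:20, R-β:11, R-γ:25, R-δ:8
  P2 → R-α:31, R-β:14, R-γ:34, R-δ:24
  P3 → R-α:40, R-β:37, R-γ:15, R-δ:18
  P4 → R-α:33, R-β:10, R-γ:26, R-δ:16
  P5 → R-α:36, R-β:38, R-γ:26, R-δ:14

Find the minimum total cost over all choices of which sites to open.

Open {P1, P3}: assign each demand point to its cheapest open site.
  R-α→P1 20, R-β→P1 11, R-γ→P3 15, R-δ→P1 8
  walking distance 54, fixed 21 → total 75.
Compare {P1}: walking distance 64 + fixed 14 = 78.
Compare {P1, P3, P4}: walking distance 53 + fixed 32 = 85.
Compare {P1, P3, P5}: walking distance 54 + fixed 33 = 87.
All other subsets cost ≥ 78. Minimum total cost: 75.

75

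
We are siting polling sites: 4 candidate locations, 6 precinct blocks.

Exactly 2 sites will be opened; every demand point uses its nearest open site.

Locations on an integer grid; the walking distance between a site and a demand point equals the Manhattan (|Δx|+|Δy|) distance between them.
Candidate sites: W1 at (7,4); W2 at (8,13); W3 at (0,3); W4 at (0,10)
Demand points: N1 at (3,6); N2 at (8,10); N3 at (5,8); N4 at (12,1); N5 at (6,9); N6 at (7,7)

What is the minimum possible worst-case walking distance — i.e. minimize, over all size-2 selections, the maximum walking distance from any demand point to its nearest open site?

Open {W1, W2}.
  Farthest demand point is N4 at walking distance 8 (to W1); all others are ≤ 8.
With {W1, W3} the worst case is 8.
With {W1, W4} the worst case is 8.
No size-2 selection achieves below 8.

8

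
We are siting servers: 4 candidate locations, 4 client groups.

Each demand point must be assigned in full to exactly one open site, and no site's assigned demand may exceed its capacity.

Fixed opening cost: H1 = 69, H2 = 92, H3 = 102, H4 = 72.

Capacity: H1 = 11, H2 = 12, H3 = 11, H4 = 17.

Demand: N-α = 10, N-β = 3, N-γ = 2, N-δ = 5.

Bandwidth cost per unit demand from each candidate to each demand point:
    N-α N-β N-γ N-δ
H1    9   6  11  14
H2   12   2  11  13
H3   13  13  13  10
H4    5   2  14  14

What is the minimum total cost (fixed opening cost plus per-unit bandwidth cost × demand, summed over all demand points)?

289

Open {H1, H4}; cheapest assignment that respects the capacities:
  H1 (cap 11, load 7): N-γ, N-δ — cost 2×11 + 5×14 = 92
  H4 (cap 17, load 13): N-α, N-β — cost 10×5 + 3×2 = 56
  Shipping 148, fixed 141 → total 289.
  Any other capacity-feasible assignment to {H1, H4} ships for at least 148.
Compare {H3, H4}: its best feasible assignment gives total 306.
Compare {H2, H4}: its best feasible assignment gives total 307.
Every other set of open sites that can feasibly serve all demand totals ≥ 306 even under its best assignment. Minimum: 289.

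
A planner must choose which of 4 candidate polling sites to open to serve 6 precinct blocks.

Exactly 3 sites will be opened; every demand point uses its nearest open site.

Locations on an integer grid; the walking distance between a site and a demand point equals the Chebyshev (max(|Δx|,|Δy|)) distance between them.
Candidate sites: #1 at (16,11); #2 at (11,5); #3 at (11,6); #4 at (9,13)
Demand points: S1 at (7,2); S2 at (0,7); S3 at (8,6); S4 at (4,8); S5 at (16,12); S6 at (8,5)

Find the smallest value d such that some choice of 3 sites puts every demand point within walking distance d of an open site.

Open {#1, #2, #4}.
  Farthest demand point is S2 at walking distance 9 (to #4); all others are ≤ 9.
With {#1, #3, #4} the worst case is 9.
With {#2, #3, #4} the worst case is 9.
No size-3 selection achieves below 9.

9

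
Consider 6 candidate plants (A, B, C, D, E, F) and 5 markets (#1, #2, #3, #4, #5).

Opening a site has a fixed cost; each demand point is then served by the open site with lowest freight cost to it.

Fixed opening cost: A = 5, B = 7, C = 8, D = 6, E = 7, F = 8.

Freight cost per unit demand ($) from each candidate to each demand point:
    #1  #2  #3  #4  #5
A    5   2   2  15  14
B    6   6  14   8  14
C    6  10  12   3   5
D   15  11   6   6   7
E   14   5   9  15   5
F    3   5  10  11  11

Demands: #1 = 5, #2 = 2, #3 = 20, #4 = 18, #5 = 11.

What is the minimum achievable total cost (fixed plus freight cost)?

Open {A, C, F}: assign each demand point to its cheapest open site.
  #1→F 5×3=15, #2→A 2×2=4, #3→A 20×2=40, #4→C 18×3=54, #5→C 11×5=55
  freight cost 168, fixed 21 → total 189.
Compare {A, C}: freight cost 178 + fixed 13 = 191.
Compare {A, C, D, F}: freight cost 168 + fixed 27 = 195.
Compare {A, B, C, F}: freight cost 168 + fixed 28 = 196.
All other subsets cost ≥ 191. Minimum total cost: 189.

189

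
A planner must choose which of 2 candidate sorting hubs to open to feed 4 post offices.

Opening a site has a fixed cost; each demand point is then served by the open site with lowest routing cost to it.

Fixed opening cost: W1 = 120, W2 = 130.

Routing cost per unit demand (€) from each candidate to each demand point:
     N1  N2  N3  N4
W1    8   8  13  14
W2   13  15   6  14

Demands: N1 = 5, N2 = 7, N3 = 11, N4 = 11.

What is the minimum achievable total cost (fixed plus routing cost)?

513

Open {W1}: assign each demand point to its cheapest open site.
  N1→W1 5×8=40, N2→W1 7×8=56, N3→W1 11×13=143, N4→W1 11×14=154
  routing cost 393, fixed 120 → total 513.
Compare {W2}: routing cost 390 + fixed 130 = 520.
Compare {W1, W2}: routing cost 316 + fixed 250 = 566.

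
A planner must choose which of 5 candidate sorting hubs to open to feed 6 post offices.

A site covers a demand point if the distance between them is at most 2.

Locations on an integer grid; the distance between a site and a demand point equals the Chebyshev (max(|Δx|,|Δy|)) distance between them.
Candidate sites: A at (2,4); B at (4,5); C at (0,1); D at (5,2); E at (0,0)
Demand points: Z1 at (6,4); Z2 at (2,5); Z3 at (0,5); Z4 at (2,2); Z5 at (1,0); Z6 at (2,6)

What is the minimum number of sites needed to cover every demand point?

3

Coverage sets (demand points within 2 of each site):
  A: {Z2, Z3, Z4, Z6}
  B: {Z1, Z2, Z6}
  C: {Z4, Z5}
  D: {Z1}
  E: {Z4, Z5}
No 2 sites suffice: every size-2 union leaves at least one demand point uncovered.
But {A, B, C} covers everything, so the minimum is 3.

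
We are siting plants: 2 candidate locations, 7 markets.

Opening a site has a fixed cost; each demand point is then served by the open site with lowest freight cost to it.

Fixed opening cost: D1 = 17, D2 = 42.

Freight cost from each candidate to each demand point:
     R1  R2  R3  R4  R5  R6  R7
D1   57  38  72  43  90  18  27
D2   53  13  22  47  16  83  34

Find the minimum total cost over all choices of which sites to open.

251

Open {D1, D2}: assign each demand point to its cheapest open site.
  R1→D2 53, R2→D2 13, R3→D2 22, R4→D1 43, R5→D2 16, R6→D1 18, R7→D1 27
  freight cost 192, fixed 59 → total 251.
Compare {D2}: freight cost 268 + fixed 42 = 310.
Compare {D1}: freight cost 345 + fixed 17 = 362.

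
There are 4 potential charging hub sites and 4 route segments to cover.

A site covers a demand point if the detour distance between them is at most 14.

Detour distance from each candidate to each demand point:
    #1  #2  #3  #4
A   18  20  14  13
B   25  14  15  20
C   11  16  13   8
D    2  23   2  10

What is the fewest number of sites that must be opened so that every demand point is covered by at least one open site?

2

Coverage sets (demand points within 14 of each site):
  A: {#3, #4}
  B: {#2}
  C: {#1, #3, #4}
  D: {#1, #3, #4}
No single site covers all 4 demand points.
But {B, C} covers everything, so the minimum is 2.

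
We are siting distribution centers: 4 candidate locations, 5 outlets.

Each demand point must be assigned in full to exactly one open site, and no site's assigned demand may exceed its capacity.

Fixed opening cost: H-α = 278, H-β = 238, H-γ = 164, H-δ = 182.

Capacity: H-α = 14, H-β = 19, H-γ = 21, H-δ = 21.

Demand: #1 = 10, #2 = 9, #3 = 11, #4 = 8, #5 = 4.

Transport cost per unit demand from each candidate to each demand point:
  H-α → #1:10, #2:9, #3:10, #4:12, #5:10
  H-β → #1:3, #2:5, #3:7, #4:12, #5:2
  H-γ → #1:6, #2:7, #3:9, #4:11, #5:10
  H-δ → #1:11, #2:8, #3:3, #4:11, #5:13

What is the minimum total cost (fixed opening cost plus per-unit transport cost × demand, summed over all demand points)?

Open {H-γ, H-δ}; cheapest assignment that respects the capacities:
  H-γ (cap 21, load 21): #2, #4, #5 — cost 9×7 + 8×11 + 4×10 = 191
  H-δ (cap 21, load 21): #1, #3 — cost 10×11 + 11×3 = 143
  Shipping 334, fixed 346 → total 680.
  Any other capacity-feasible assignment to {H-γ, H-δ} ships for at least 334.
Compare {H-β, H-γ, H-δ}: its best feasible assignment gives total 806.
Compare {H-α, H-γ, H-δ}: its best feasible assignment gives total 908.
Every other set of open sites that can feasibly serve all demand totals ≥ 806 even under its best assignment. Minimum: 680.

680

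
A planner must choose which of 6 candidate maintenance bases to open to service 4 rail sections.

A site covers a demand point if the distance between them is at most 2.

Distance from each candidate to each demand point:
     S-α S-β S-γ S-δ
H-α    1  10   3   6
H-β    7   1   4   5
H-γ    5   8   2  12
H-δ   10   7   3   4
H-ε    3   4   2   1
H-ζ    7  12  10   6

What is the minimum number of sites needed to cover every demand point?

Coverage sets (demand points within 2 of each site):
  H-α: {S-α}
  H-β: {S-β}
  H-γ: {S-γ}
  H-δ: {}
  H-ε: {S-γ, S-δ}
  H-ζ: {}
No 2 sites suffice: every size-2 union leaves at least one demand point uncovered.
But {H-α, H-β, H-ε} covers everything, so the minimum is 3.

3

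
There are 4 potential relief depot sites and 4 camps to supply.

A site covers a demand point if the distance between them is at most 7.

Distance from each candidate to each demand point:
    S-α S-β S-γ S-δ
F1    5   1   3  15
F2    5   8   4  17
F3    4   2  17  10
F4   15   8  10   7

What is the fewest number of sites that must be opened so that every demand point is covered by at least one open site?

2

Coverage sets (demand points within 7 of each site):
  F1: {S-α, S-β, S-γ}
  F2: {S-α, S-γ}
  F3: {S-α, S-β}
  F4: {S-δ}
No single site covers all 4 demand points.
But {F1, F4} covers everything, so the minimum is 2.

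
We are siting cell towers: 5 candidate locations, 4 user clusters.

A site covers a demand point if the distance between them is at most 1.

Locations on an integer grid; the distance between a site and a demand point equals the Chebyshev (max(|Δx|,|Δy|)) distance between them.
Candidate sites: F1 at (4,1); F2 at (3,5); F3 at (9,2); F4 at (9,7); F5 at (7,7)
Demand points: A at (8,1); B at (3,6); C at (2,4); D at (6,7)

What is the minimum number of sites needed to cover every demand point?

3

Coverage sets (demand points within 1 of each site):
  F1: {}
  F2: {B, C}
  F3: {A}
  F4: {}
  F5: {D}
No 2 sites suffice: every size-2 union leaves at least one demand point uncovered.
But {F2, F3, F5} covers everything, so the minimum is 3.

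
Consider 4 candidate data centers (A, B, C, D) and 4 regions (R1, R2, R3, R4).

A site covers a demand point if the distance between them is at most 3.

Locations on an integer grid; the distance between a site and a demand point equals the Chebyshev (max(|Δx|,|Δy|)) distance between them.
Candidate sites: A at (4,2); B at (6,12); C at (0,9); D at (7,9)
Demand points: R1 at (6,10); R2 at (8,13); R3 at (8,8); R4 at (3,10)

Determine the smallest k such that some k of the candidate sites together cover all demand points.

2

Coverage sets (demand points within 3 of each site):
  A: {}
  B: {R1, R2, R4}
  C: {R4}
  D: {R1, R3}
No single site covers all 4 demand points.
But {B, D} covers everything, so the minimum is 2.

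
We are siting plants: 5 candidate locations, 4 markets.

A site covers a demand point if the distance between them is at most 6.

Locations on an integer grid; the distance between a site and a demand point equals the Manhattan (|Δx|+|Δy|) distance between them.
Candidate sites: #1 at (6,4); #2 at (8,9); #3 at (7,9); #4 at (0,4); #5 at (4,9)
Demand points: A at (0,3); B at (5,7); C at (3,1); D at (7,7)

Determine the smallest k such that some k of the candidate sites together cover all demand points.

2

Coverage sets (demand points within 6 of each site):
  #1: {B, C, D}
  #2: {B, D}
  #3: {B, D}
  #4: {A, C}
  #5: {B, D}
No single site covers all 4 demand points.
But {#1, #4} covers everything, so the minimum is 2.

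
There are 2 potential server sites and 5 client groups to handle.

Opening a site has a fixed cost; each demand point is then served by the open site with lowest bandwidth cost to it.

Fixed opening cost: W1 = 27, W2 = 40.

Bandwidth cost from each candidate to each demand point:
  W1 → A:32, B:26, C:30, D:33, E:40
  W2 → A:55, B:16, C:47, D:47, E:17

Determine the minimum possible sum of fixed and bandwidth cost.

188

Open {W1}: assign each demand point to its cheapest open site.
  A→W1 32, B→W1 26, C→W1 30, D→W1 33, E→W1 40
  bandwidth cost 161, fixed 27 → total 188.
Compare {W1, W2}: bandwidth cost 128 + fixed 67 = 195.
Compare {W2}: bandwidth cost 182 + fixed 40 = 222.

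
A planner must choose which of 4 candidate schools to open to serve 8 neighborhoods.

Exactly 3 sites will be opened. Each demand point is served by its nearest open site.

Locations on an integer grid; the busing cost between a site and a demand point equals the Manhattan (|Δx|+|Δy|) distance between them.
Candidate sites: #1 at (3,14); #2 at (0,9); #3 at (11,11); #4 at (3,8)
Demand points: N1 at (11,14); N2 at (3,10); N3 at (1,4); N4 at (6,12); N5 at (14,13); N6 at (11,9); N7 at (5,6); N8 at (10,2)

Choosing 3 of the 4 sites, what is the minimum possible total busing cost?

37

Open {#1, #3, #4}.
  N1→#3 3, N2→#4 2, N3→#4 6, N4→#1 5, N5→#3 5, N6→#3 2, N7→#4 4, N8→#3 10  ⇒ total 37.
Compare {#2, #3, #4}: total 38.
Compare {#1, #2, #3}: total 43.
No size-3 selection does better; minimum is 37.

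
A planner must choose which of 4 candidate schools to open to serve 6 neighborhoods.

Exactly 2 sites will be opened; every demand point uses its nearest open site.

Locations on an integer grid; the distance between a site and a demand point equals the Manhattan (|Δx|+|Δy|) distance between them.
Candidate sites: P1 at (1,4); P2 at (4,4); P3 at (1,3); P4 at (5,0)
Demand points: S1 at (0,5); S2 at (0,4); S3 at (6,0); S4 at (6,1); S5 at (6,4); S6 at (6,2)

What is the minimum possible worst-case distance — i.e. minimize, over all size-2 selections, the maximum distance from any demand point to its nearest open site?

5

Open {P1, P4}.
  Farthest demand point is S5 at distance 5 (to P1); all others are ≤ 5.
With {P2, P4} the worst case is 5.
With {P3, P4} the worst case is 5.
No size-2 selection achieves below 5.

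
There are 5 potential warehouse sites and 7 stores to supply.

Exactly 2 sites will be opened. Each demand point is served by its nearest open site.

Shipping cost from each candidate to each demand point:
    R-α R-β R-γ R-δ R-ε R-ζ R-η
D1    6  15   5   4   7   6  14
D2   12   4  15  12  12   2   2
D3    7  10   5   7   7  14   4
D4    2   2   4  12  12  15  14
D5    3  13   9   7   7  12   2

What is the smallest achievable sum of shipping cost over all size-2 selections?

30

Open {D1, D2}.
  R-α→D1 6, R-β→D2 4, R-γ→D1 5, R-δ→D1 4, R-ε→D1 7, R-ζ→D2 2, R-η→D2 2  ⇒ total 30.
Compare {D2, D3}: total 34.
Compare {D2, D5}: total 34.
No size-2 selection does better; minimum is 30.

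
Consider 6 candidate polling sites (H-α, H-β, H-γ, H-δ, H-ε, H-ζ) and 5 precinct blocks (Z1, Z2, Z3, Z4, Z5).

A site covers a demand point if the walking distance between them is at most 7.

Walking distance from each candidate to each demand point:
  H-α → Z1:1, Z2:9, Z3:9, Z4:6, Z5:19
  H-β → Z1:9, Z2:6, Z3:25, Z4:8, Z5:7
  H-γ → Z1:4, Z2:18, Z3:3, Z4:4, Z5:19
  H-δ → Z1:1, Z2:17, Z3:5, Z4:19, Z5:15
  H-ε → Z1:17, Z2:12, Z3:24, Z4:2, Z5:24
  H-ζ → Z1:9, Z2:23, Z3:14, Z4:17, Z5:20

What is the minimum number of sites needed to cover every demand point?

2

Coverage sets (demand points within 7 of each site):
  H-α: {Z1, Z4}
  H-β: {Z2, Z5}
  H-γ: {Z1, Z3, Z4}
  H-δ: {Z1, Z3}
  H-ε: {Z4}
  H-ζ: {}
No single site covers all 5 demand points.
But {H-β, H-γ} covers everything, so the minimum is 2.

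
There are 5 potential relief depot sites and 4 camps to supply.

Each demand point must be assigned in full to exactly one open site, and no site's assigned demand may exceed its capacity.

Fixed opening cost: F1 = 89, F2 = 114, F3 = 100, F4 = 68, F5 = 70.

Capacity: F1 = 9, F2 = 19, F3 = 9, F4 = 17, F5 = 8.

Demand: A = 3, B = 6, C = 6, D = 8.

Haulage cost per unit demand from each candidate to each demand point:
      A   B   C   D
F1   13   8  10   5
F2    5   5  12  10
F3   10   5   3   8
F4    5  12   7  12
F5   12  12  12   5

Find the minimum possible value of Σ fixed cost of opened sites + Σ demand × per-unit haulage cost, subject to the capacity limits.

307

Open {F4, F5}; cheapest assignment that respects the capacities:
  F4 (cap 17, load 15): A, B, C — cost 3×5 + 6×12 + 6×7 = 129
  F5 (cap 8, load 8): D — cost 8×5 = 40
  Shipping 169, fixed 138 → total 307.
  Any other capacity-feasible assignment to {F4, F5} ships for at least 169.
Compare {F1, F4}: its best feasible assignment gives total 326.
Compare {F2, F5}: its best feasible assignment gives total 341.
Every other set of open sites that can feasibly serve all demand totals ≥ 326 even under its best assignment. Minimum: 307.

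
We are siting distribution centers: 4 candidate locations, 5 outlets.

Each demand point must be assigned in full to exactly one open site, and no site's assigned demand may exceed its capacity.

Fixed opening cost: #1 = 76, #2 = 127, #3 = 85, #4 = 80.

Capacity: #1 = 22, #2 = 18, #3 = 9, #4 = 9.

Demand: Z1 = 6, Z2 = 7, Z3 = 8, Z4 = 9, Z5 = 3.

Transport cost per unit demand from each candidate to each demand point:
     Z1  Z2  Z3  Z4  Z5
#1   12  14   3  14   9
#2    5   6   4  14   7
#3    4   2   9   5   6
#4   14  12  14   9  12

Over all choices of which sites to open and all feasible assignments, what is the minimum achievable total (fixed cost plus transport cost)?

Open {#1, #2}; cheapest assignment that respects the capacities:
  #1 (cap 22, load 17): Z3, Z4 — cost 8×3 + 9×14 = 150
  #2 (cap 18, load 16): Z1, Z2, Z5 — cost 6×5 + 7×6 + 3×7 = 93
  Shipping 243, fixed 203 → total 446.
  Any other capacity-feasible assignment to {#1, #2} ships for at least 243.
Compare {#1, #2, #3}: its best feasible assignment gives total 450.
Compare {#1, #3, #4}: its best feasible assignment gives total 459.
Every other set of open sites that can feasibly serve all demand totals ≥ 450 even under its best assignment. Minimum: 446.

446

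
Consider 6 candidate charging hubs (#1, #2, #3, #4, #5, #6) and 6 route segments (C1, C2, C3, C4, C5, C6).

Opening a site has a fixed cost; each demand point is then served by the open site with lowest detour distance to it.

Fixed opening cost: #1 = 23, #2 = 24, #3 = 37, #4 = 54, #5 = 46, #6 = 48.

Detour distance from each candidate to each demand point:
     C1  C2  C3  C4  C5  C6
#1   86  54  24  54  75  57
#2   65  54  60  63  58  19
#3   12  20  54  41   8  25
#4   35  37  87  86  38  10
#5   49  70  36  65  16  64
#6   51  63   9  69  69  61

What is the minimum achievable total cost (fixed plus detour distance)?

Open {#1, #3}: assign each demand point to its cheapest open site.
  C1→#3 12, C2→#3 20, C3→#1 24, C4→#3 41, C5→#3 8, C6→#3 25
  detour distance 130, fixed 60 → total 190.
Compare {#3}: detour distance 160 + fixed 37 = 197.
Compare {#3, #6}: detour distance 115 + fixed 85 = 200.
Compare {#1, #2, #3}: detour distance 124 + fixed 84 = 208.
All other subsets cost ≥ 197. Minimum total cost: 190.

190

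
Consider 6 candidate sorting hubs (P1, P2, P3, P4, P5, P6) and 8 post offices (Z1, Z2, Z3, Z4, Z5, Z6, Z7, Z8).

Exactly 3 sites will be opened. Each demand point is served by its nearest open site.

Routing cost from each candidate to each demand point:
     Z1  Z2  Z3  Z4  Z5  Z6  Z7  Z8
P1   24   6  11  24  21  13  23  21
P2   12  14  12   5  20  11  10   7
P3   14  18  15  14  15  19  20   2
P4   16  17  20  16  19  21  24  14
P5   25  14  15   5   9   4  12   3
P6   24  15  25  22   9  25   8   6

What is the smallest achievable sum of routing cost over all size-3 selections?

60

Open {P1, P2, P5}.
  Z1→P2 12, Z2→P1 6, Z3→P1 11, Z4→P2 5, Z5→P5 9, Z6→P5 4, Z7→P2 10, Z8→P5 3  ⇒ total 60.
Compare {P1, P3, P5}: total 63.
Compare {P1, P4, P5}: total 66.
No size-3 selection does better; minimum is 60.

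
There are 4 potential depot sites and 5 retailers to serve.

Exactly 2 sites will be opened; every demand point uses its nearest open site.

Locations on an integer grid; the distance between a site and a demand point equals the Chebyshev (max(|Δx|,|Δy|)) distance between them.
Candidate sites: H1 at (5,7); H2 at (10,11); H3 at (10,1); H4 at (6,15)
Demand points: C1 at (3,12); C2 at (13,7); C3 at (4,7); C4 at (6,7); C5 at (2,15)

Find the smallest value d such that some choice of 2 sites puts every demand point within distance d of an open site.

6

Open {H2, H4}.
  Farthest demand point is C3 at distance 6 (to H2); all others are ≤ 6.
With {H3, H4} the worst case is 6.
With {H1, H2} the worst case is 8.
No size-2 selection achieves below 6.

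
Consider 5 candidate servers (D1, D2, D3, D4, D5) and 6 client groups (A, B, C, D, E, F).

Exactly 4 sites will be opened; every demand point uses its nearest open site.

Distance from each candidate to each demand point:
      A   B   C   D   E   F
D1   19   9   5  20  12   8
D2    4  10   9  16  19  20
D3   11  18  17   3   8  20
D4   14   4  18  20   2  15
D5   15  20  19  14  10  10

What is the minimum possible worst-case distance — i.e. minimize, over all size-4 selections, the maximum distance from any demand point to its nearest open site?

Open {D1, D2, D3, D4}.
  Farthest demand point is F at distance 8 (to D1); all others are ≤ 8.
With {D1, D2, D3, D5} the worst case is 9.
With {D2, D3, D4, D5} the worst case is 10.
No size-4 selection achieves below 8.

8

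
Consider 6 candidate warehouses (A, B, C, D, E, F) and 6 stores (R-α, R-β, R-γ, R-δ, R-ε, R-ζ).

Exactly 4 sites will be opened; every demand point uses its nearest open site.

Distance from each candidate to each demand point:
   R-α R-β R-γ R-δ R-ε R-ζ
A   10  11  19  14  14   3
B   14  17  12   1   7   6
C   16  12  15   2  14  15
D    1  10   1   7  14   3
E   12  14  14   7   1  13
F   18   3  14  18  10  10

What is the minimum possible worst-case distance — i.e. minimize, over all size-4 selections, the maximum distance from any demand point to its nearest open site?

3

Open {B, D, E, F}.
  Farthest demand point is R-β at distance 3 (to F); all others are ≤ 3.
With {C, D, E, F} the worst case is 3.
With {A, B, D, F} the worst case is 7.
No size-4 selection achieves below 3.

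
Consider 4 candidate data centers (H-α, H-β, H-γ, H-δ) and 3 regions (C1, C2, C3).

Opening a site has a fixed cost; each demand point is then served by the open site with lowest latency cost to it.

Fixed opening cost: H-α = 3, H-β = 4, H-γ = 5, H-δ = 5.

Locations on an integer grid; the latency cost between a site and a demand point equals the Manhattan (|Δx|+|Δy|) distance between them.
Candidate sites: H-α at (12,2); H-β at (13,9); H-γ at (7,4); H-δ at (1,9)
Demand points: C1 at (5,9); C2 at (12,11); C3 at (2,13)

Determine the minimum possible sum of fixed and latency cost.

Open {H-β, H-δ}: assign each demand point to its cheapest open site.
  C1→H-δ 4, C2→H-β 3, C3→H-δ 5
  latency cost 12, fixed 9 → total 21.
Compare {H-α, H-β, H-δ}: latency cost 12 + fixed 12 = 24.
Compare {H-α, H-δ}: latency cost 18 + fixed 8 = 26.
Compare {H-β, H-γ, H-δ}: latency cost 12 + fixed 14 = 26.
All other subsets cost ≥ 24. Minimum total cost: 21.

21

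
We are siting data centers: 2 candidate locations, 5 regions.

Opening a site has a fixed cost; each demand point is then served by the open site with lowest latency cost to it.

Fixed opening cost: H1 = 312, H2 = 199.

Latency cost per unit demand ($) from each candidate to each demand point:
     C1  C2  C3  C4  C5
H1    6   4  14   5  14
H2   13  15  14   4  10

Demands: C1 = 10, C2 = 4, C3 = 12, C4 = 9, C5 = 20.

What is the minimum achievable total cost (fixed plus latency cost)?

Open {H2}: assign each demand point to its cheapest open site.
  C1→H2 10×13=130, C2→H2 4×15=60, C3→H2 12×14=168, C4→H2 9×4=36, C5→H2 20×10=200
  latency cost 594, fixed 199 → total 793.
Compare {H1}: latency cost 569 + fixed 312 = 881.
Compare {H1, H2}: latency cost 480 + fixed 511 = 991.

793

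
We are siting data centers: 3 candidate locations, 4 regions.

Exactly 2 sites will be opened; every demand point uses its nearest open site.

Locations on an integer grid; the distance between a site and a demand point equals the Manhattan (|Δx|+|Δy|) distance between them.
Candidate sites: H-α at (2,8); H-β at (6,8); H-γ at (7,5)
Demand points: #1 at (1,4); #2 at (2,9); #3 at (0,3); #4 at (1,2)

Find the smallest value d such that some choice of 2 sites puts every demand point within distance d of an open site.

7

Open {H-α, H-β}.
  Farthest demand point is #3 at distance 7 (to H-α); all others are ≤ 7.
With {H-α, H-γ} the worst case is 7.
With {H-β, H-γ} the worst case is 9.
No size-2 selection achieves below 7.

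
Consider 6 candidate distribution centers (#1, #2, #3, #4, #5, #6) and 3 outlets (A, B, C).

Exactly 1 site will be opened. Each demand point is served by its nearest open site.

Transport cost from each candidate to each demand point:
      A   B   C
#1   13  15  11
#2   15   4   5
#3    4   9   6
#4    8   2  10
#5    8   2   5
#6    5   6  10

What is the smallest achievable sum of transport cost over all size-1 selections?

Open {#5}.
  A→#5 8, B→#5 2, C→#5 5  ⇒ total 15.
Compare {#3}: total 19.
Compare {#4}: total 20.
No size-1 selection does better; minimum is 15.

15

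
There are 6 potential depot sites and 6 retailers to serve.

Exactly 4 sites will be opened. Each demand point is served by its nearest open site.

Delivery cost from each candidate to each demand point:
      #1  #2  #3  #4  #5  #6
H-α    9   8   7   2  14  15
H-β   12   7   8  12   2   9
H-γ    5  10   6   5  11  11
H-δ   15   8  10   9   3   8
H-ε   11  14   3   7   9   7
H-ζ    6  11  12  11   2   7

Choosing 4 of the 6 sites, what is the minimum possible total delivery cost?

Open {H-α, H-β, H-γ, H-ε}.
  #1→H-γ 5, #2→H-β 7, #3→H-ε 3, #4→H-α 2, #5→H-β 2, #6→H-ε 7  ⇒ total 26.
Compare {H-α, H-β, H-ε, H-ζ}: total 27.
Compare {H-α, H-γ, H-ε, H-ζ}: total 27.
No size-4 selection does better; minimum is 26.

26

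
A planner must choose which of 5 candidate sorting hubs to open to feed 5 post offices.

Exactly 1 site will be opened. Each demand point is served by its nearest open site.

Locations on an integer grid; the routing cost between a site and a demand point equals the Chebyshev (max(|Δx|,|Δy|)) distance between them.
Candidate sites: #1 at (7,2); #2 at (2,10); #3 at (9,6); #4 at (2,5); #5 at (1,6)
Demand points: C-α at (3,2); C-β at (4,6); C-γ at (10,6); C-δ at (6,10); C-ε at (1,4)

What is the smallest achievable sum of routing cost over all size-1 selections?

Open {#4}.
  C-α→#4 3, C-β→#4 2, C-γ→#4 8, C-δ→#4 5, C-ε→#4 1  ⇒ total 19.
Compare {#5}: total 23.
Compare {#3}: total 24.
No size-1 selection does better; minimum is 19.

19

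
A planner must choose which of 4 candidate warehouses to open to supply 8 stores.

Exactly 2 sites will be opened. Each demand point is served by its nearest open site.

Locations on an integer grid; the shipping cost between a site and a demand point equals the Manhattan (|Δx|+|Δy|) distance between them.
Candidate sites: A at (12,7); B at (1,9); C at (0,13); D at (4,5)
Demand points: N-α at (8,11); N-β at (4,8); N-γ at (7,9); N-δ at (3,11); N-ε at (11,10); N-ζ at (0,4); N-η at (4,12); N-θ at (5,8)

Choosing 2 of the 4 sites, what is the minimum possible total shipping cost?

43

Open {A, B}.
  N-α→A 8, N-β→B 4, N-γ→B 6, N-δ→B 4, N-ε→A 4, N-ζ→B 6, N-η→B 6, N-θ→B 5  ⇒ total 43.
Compare {A, D}: total 45.
Compare {B, D}: total 48.
No size-2 selection does better; minimum is 43.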